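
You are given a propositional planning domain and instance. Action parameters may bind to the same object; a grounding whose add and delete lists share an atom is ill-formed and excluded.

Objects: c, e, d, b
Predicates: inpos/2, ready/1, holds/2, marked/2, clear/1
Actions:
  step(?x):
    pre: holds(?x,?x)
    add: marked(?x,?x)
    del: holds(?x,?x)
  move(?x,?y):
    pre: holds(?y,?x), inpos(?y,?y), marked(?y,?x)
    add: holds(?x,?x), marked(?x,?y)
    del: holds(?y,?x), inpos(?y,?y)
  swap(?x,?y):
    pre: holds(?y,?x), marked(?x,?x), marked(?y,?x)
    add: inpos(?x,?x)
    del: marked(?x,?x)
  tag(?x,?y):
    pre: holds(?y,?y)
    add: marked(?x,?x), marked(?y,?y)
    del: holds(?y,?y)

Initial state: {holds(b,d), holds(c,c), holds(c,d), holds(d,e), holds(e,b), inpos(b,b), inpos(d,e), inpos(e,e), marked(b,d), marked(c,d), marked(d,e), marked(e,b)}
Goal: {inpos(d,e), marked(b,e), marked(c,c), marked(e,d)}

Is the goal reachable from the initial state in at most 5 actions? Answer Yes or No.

1. move(b,e)  →  {holds(b,b), holds(b,d), holds(c,c), holds(c,d), holds(d,e), inpos(b,b), inpos(d,e), marked(b,d), marked(b,e), marked(c,d), marked(d,e), marked(e,b)}
2. tag(d,c)  →  {holds(b,b), holds(b,d), holds(c,d), holds(d,e), inpos(b,b), inpos(d,e), marked(b,d), marked(b,e), marked(c,c), marked(c,d), marked(d,d), marked(d,e), marked(e,b)}
3. swap(d,c)  →  {holds(b,b), holds(b,d), holds(c,d), holds(d,e), inpos(b,b), inpos(d,d), inpos(d,e), marked(b,d), marked(b,e), marked(c,c), marked(c,d), marked(d,e), marked(e,b)}
4. move(e,d)  →  {holds(b,b), holds(b,d), holds(c,d), holds(e,e), inpos(b,b), inpos(d,e), marked(b,d), marked(b,e), marked(c,c), marked(c,d), marked(d,e), marked(e,b), marked(e,d)}
optimal plan length = 4; 4 ≤ 5

Yes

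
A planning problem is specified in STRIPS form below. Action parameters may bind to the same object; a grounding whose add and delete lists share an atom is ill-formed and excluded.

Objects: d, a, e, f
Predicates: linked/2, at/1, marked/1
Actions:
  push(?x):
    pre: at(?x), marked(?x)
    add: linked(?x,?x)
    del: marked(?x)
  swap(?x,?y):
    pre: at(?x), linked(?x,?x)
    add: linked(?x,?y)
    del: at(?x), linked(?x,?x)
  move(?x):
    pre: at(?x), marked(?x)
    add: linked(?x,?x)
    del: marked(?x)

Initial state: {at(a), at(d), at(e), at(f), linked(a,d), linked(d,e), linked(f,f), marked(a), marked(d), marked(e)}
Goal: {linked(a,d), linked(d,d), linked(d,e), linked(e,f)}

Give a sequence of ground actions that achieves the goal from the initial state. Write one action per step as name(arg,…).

push(d); push(e); swap(e,f)

1. push(d)  →  {at(a), at(d), at(e), at(f), linked(a,d), linked(d,d), linked(d,e), linked(f,f), marked(a), marked(e)}
2. push(e)  →  {at(a), at(d), at(e), at(f), linked(a,d), linked(d,d), linked(d,e), linked(e,e), linked(f,f), marked(a)}
3. swap(e,f)  →  {at(a), at(d), at(f), linked(a,d), linked(d,d), linked(d,e), linked(e,f), linked(f,f), marked(a)}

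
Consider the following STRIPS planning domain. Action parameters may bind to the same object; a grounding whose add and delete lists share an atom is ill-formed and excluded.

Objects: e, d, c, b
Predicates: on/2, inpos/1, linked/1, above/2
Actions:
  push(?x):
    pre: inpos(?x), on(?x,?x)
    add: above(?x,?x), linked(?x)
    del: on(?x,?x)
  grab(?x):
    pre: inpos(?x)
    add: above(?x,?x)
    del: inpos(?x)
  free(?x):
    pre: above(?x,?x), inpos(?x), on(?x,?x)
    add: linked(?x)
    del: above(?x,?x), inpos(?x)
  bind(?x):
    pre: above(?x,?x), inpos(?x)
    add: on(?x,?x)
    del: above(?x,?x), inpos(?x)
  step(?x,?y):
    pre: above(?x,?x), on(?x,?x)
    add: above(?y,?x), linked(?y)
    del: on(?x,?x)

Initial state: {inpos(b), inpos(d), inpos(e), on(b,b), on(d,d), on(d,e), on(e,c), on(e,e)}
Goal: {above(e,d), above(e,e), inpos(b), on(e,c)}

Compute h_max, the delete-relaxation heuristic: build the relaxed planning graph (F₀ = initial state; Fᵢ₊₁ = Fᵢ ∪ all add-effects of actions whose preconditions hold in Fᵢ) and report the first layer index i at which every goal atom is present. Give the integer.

F0 = init (8 atoms)
F1 = F0 ∪ {above(b,b), above(d,d), above(e,e), linked(b), linked(d), linked(e)}  (14 atoms)
F2 = F1 ∪ {above(b,d), above(b,e), above(c,b), above(c,d), above(c,e), above(d,b), above(d,e), above(e,b), above(e,d), linked(c)}  (24 atoms)
goal ⊆ F2  ⇒  h_max = 2

2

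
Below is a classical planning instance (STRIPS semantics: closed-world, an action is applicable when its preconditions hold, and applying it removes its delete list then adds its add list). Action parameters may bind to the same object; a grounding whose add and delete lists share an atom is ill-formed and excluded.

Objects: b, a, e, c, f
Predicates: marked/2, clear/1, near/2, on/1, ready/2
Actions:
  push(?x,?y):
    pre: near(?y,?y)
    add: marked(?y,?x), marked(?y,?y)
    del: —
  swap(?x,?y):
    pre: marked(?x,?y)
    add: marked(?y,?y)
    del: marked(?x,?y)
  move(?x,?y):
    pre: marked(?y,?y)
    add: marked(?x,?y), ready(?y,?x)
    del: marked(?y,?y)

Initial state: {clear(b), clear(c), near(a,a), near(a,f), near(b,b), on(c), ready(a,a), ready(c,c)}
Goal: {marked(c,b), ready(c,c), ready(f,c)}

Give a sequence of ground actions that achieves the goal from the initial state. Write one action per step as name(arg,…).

1. push(f,b)  →  {clear(b), clear(c), marked(b,b), marked(b,f), near(a,a), near(a,f), near(b,b), on(c), ready(a,a), ready(c,c)}
2. swap(b,f)  →  {clear(b), clear(c), marked(b,b), marked(f,f), near(a,a), near(a,f), near(b,b), on(c), ready(a,a), ready(c,c)}
3. move(c,b)  →  {clear(b), clear(c), marked(c,b), marked(f,f), near(a,a), near(a,f), near(b,b), on(c), ready(a,a), ready(b,c), ready(c,c)}
4. move(c,f)  →  {clear(b), clear(c), marked(c,b), marked(c,f), near(a,a), near(a,f), near(b,b), on(c), ready(a,a), ready(b,c), ready(c,c), ready(f,c)}

push(f,b); swap(b,f); move(c,b); move(c,f)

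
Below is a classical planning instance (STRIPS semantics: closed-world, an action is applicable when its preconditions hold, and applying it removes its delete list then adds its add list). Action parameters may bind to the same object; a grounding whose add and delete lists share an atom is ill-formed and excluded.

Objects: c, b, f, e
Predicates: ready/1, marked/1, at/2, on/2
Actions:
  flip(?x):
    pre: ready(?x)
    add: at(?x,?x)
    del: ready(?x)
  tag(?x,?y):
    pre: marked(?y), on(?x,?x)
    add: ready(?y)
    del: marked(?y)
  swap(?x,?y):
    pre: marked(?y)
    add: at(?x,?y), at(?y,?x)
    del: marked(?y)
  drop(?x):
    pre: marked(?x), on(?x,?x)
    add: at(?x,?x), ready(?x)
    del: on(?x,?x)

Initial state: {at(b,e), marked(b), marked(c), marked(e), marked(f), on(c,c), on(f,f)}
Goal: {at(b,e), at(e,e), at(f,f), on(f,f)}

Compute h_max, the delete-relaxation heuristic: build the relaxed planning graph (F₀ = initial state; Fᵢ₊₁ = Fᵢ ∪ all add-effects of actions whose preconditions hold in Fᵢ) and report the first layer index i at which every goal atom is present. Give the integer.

1

F0 = init (7 atoms)
F1 = F0 ∪ {at(b,b), at(b,c), at(b,f), at(c,b), at(c,c), at(c,e), at(c,f), at(e,b), at(e,c), at(e,e), at(e,f), at(f,b), at(f,c), at(f,e), at(f,f), ready(b), ready(c), ready(e), ready(f)}  (26 atoms)
goal ⊆ F1  ⇒  h_max = 1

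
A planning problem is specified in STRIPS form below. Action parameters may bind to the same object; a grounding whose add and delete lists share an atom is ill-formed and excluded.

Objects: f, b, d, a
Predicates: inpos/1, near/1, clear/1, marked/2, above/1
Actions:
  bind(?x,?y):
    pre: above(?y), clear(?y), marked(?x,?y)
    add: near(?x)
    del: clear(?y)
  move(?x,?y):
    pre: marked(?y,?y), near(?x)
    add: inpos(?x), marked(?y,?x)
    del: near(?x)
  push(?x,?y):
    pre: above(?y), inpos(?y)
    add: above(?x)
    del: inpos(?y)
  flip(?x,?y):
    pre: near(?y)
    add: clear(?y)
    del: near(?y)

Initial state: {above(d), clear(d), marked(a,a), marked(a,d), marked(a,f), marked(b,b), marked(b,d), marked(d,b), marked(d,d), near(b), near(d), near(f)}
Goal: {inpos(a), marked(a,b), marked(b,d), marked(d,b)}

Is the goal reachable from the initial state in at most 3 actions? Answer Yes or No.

1. bind(a,d)  →  {above(d), marked(a,a), marked(a,d), marked(a,f), marked(b,b), marked(b,d), marked(d,b), marked(d,d), near(a), near(b), near(d), near(f)}
2. move(b,a)  →  {above(d), inpos(b), marked(a,a), marked(a,b), marked(a,d), marked(a,f), marked(b,b), marked(b,d), marked(d,b), marked(d,d), near(a), near(d), near(f)}
3. move(a,b)  →  {above(d), inpos(a), inpos(b), marked(a,a), marked(a,b), marked(a,d), marked(a,f), marked(b,a), marked(b,b), marked(b,d), marked(d,b), marked(d,d), near(d), near(f)}
optimal plan length = 3; 3 ≤ 3

Yes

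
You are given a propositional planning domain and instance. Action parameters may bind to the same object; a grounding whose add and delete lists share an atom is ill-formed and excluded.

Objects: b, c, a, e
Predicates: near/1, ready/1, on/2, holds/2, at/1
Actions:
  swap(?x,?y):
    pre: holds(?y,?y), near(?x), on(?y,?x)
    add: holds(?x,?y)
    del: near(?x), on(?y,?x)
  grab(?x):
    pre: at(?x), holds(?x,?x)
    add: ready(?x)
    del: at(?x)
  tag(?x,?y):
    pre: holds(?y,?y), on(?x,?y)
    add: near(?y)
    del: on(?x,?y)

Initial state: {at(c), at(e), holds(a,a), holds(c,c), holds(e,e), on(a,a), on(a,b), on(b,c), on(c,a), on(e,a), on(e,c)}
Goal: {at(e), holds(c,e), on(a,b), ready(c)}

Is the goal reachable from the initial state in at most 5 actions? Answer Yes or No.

Yes

1. grab(c)  →  {at(e), holds(a,a), holds(c,c), holds(e,e), on(a,a), on(a,b), on(b,c), on(c,a), on(e,a), on(e,c), ready(c)}
2. tag(b,c)  →  {at(e), holds(a,a), holds(c,c), holds(e,e), near(c), on(a,a), on(a,b), on(c,a), on(e,a), on(e,c), ready(c)}
3. swap(c,e)  →  {at(e), holds(a,a), holds(c,c), holds(c,e), holds(e,e), on(a,a), on(a,b), on(c,a), on(e,a), ready(c)}
optimal plan length = 3; 3 ≤ 5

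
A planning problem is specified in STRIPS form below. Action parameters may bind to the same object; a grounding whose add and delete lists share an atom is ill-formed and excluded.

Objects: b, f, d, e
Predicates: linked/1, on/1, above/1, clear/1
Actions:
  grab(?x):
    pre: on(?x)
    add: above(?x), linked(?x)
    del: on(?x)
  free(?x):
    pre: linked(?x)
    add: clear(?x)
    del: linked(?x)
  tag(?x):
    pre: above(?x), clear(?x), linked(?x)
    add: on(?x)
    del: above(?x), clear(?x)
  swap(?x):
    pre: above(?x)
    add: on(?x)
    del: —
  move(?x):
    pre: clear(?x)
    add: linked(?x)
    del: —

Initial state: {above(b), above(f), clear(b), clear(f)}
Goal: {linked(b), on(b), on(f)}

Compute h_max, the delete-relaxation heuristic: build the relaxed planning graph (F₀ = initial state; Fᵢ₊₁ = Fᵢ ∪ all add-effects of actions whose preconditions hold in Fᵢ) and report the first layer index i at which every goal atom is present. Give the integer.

1

F0 = init (4 atoms)
F1 = F0 ∪ {linked(b), linked(f), on(b), on(f)}  (8 atoms)
goal ⊆ F1  ⇒  h_max = 1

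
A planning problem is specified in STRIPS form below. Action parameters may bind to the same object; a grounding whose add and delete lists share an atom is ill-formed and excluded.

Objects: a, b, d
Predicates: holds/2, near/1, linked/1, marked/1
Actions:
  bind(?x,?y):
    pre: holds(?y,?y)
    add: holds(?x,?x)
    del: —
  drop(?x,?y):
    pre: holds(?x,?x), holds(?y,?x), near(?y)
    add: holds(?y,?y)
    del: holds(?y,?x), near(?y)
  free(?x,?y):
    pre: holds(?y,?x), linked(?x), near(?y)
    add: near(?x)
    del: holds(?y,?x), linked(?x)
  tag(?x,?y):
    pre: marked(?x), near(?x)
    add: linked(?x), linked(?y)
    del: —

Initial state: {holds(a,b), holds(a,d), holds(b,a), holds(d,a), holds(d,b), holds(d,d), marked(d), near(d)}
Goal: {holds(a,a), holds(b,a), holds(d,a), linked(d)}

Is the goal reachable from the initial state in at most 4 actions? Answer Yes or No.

Yes

1. bind(a,d)  →  {holds(a,a), holds(a,b), holds(a,d), holds(b,a), holds(d,a), holds(d,b), holds(d,d), marked(d), near(d)}
2. tag(d,a)  →  {holds(a,a), holds(a,b), holds(a,d), holds(b,a), holds(d,a), holds(d,b), holds(d,d), linked(a), linked(d), marked(d), near(d)}
optimal plan length = 2; 2 ≤ 4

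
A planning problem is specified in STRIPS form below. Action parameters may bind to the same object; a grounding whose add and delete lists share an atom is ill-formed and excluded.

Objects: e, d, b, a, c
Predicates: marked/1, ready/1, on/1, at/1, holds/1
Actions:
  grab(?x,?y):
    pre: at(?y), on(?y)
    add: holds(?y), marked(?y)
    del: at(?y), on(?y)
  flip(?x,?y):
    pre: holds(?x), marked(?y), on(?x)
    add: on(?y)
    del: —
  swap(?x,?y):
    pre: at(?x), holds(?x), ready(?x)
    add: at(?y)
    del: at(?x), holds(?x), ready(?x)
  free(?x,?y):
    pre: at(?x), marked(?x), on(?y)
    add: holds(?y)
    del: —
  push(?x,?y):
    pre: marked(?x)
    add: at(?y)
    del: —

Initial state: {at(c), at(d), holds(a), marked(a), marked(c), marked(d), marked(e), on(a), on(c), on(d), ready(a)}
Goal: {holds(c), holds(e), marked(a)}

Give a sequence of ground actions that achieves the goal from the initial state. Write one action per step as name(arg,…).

1. grab(e,c)  →  {at(d), holds(a), holds(c), marked(a), marked(c), marked(d), marked(e), on(a), on(d), ready(a)}
2. flip(a,e)  →  {at(d), holds(a), holds(c), marked(a), marked(c), marked(d), marked(e), on(a), on(d), on(e), ready(a)}
3. free(d,e)  →  {at(d), holds(a), holds(c), holds(e), marked(a), marked(c), marked(d), marked(e), on(a), on(d), on(e), ready(a)}

grab(e,c); flip(a,e); free(d,e)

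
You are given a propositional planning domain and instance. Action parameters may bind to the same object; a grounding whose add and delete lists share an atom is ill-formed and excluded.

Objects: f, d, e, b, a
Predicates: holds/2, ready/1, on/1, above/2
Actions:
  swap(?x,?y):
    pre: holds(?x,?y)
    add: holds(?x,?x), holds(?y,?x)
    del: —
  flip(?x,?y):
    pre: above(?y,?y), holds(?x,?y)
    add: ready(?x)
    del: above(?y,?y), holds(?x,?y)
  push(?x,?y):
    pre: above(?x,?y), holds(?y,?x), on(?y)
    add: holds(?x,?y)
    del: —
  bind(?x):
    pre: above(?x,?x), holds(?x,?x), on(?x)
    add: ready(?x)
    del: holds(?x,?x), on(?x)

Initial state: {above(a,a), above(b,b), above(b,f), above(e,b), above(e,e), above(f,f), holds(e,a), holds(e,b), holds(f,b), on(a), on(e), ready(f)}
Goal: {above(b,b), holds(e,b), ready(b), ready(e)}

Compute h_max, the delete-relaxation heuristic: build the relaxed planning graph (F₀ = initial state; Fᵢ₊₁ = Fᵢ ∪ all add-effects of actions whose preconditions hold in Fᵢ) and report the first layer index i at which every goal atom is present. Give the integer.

F0 = init (12 atoms)
F1 = F0 ∪ {holds(a,e), holds(b,e), holds(b,f), holds(e,e), holds(f,f), ready(e)}  (18 atoms)
F2 = F1 ∪ {holds(a,a), holds(b,b), ready(a), ready(b)}  (22 atoms)
goal ⊆ F2  ⇒  h_max = 2

2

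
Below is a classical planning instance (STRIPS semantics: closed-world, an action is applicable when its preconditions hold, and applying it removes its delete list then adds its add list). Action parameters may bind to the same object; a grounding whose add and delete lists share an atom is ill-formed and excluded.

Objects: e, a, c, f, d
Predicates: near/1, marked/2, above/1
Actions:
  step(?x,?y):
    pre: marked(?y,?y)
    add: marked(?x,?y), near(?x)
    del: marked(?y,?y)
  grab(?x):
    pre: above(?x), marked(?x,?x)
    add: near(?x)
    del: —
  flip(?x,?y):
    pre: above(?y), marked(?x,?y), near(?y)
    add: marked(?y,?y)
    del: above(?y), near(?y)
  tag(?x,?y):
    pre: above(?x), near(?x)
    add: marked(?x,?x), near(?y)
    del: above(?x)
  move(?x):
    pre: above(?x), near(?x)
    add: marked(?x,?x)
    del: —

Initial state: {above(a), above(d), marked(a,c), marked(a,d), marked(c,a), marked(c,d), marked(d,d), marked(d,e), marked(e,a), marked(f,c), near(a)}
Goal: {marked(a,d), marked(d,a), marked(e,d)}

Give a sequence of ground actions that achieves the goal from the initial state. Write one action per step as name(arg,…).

step(e,d); flip(e,a); step(d,a)

1. step(e,d)  →  {above(a), above(d), marked(a,c), marked(a,d), marked(c,a), marked(c,d), marked(d,e), marked(e,a), marked(e,d), marked(f,c), near(a), near(e)}
2. flip(e,a)  →  {above(d), marked(a,a), marked(a,c), marked(a,d), marked(c,a), marked(c,d), marked(d,e), marked(e,a), marked(e,d), marked(f,c), near(e)}
3. step(d,a)  →  {above(d), marked(a,c), marked(a,d), marked(c,a), marked(c,d), marked(d,a), marked(d,e), marked(e,a), marked(e,d), marked(f,c), near(d), near(e)}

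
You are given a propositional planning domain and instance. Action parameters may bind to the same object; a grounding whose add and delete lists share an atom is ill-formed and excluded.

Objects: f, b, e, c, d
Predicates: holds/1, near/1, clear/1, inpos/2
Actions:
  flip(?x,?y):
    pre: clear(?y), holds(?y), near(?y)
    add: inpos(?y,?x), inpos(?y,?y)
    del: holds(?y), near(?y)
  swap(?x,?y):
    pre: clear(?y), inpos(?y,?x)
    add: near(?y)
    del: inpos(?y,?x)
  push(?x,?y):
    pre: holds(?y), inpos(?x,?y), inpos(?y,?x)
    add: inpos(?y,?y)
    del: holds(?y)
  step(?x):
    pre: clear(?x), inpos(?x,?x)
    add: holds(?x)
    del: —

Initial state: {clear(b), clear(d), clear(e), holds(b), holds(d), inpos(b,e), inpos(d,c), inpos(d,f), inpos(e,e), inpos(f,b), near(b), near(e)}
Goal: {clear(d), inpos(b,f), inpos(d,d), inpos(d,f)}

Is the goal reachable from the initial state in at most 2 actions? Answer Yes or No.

No

1. flip(f,b)  →  {clear(b), clear(d), clear(e), holds(d), inpos(b,b), inpos(b,e), inpos(b,f), inpos(d,c), inpos(d,f), inpos(e,e), inpos(f,b), near(e)}
2. swap(f,d)  →  {clear(b), clear(d), clear(e), holds(d), inpos(b,b), inpos(b,e), inpos(b,f), inpos(d,c), inpos(e,e), inpos(f,b), near(d), near(e)}
3. flip(f,d)  →  {clear(b), clear(d), clear(e), inpos(b,b), inpos(b,e), inpos(b,f), inpos(d,c), inpos(d,d), inpos(d,f), inpos(e,e), inpos(f,b), near(e)}
optimal plan length = 3; 3 > 2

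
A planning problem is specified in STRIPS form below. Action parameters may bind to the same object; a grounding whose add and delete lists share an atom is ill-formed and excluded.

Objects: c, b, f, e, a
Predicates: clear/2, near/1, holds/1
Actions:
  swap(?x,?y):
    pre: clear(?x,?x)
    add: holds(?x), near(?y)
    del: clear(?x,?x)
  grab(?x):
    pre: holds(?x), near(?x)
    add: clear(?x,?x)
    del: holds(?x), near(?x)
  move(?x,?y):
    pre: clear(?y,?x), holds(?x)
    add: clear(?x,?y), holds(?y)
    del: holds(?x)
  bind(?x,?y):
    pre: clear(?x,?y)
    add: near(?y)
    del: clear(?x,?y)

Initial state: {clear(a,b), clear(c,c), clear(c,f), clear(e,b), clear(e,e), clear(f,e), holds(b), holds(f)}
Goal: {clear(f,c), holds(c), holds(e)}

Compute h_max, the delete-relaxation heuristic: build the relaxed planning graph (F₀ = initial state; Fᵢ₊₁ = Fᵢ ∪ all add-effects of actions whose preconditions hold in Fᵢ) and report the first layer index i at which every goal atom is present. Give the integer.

1

F0 = init (8 atoms)
F1 = F0 ∪ {clear(b,a), clear(b,e), clear(f,c), holds(a), holds(c), holds(e), near(a), near(b), near(c), near(e), near(f)}  (19 atoms)
goal ⊆ F1  ⇒  h_max = 1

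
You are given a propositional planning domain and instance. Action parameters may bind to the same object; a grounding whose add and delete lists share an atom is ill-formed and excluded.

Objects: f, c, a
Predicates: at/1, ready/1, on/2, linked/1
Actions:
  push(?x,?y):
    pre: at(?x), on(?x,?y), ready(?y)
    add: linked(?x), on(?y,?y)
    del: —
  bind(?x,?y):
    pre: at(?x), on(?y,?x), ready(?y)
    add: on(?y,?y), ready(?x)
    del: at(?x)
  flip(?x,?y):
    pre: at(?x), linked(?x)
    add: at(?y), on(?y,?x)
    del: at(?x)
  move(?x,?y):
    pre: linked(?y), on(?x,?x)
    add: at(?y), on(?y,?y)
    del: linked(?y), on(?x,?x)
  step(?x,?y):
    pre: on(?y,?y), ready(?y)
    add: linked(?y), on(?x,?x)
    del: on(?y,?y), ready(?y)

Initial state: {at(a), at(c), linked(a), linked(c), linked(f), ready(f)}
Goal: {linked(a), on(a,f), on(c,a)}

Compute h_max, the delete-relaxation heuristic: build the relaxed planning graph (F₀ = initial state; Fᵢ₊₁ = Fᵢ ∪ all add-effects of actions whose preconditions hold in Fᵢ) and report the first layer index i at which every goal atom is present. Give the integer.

F0 = init (6 atoms)
F1 = F0 ∪ {at(f), on(a,c), on(c,a), on(f,a), on(f,c)}  (11 atoms)
F2 = F1 ∪ {on(a,f), on(c,f), on(f,f), ready(a), ready(c)}  (16 atoms)
goal ⊆ F2  ⇒  h_max = 2

2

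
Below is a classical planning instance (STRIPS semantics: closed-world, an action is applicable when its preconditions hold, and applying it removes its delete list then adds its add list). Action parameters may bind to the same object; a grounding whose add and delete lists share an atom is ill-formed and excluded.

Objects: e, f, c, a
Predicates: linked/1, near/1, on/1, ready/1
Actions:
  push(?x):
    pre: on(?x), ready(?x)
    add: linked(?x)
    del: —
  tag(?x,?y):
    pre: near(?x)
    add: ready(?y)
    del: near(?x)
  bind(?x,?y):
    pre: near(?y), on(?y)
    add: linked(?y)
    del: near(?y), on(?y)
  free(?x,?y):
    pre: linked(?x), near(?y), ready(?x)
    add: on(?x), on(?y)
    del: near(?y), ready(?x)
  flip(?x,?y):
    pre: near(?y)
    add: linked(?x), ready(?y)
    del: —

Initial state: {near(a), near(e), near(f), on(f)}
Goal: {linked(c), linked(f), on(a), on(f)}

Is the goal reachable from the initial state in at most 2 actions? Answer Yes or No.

No

1. flip(f,e)  →  {linked(f), near(a), near(e), near(f), on(f), ready(e)}
2. flip(c,f)  →  {linked(c), linked(f), near(a), near(e), near(f), on(f), ready(e), ready(f)}
3. free(f,a)  →  {linked(c), linked(f), near(e), near(f), on(a), on(f), ready(e)}
optimal plan length = 3; 3 > 2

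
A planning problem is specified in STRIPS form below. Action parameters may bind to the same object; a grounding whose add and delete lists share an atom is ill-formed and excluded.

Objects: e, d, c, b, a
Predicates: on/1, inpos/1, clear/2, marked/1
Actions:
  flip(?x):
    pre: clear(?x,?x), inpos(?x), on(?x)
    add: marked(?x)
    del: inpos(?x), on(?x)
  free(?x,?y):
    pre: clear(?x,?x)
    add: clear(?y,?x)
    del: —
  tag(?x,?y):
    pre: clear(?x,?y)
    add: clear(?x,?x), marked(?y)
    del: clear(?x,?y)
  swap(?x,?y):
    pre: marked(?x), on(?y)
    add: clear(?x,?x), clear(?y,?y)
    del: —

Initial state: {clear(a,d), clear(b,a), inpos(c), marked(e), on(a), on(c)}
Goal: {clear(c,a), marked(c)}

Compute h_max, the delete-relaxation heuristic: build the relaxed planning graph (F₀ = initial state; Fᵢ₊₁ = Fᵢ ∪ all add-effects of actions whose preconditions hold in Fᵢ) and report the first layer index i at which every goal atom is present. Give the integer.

F0 = init (6 atoms)
F1 = F0 ∪ {clear(a,a), clear(b,b), clear(c,c), clear(e,e), marked(a), marked(d)}  (12 atoms)
F2 = F1 ∪ {clear(a,b), clear(a,c), clear(a,e), clear(b,c), clear(b,e), clear(c,a), clear(c,b), clear(c,e), clear(d,a), clear(d,b), clear(d,c), clear(d,d), clear(d,e), clear(e,a), clear(e,b), clear(e,c), marked(c)}  (29 atoms)
goal ⊆ F2  ⇒  h_max = 2

2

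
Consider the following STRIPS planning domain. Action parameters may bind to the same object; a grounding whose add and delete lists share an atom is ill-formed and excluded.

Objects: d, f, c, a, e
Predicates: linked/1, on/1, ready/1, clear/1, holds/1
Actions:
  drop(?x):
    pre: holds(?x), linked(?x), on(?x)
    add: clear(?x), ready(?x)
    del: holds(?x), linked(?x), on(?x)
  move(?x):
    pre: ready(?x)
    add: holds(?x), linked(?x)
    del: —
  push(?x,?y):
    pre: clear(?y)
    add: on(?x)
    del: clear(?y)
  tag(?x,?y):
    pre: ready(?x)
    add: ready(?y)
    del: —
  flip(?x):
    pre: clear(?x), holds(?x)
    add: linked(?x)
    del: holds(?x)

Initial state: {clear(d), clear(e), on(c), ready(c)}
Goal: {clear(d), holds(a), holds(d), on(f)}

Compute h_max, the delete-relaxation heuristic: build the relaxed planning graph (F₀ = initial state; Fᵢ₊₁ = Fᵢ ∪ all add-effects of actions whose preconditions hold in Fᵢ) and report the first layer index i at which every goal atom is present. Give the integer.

2

F0 = init (4 atoms)
F1 = F0 ∪ {holds(c), linked(c), on(a), on(d), on(e), on(f), ready(a), ready(d), ready(e), ready(f)}  (14 atoms)
F2 = F1 ∪ {clear(c), holds(a), holds(d), holds(e), holds(f), linked(a), linked(d), linked(e), linked(f)}  (23 atoms)
goal ⊆ F2  ⇒  h_max = 2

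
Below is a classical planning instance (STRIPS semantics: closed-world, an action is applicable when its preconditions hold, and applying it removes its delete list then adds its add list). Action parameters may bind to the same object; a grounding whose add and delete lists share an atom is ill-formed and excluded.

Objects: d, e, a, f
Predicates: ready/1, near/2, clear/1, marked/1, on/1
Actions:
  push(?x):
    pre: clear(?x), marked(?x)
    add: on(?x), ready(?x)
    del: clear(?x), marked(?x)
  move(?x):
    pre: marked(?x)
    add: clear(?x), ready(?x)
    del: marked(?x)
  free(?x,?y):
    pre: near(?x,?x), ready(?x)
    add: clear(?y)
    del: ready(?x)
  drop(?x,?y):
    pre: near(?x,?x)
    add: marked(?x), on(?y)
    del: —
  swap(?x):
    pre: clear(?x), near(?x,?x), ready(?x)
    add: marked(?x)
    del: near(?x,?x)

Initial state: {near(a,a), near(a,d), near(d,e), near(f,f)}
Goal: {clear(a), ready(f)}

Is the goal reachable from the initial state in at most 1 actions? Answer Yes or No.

1. drop(a,d)  →  {marked(a), near(a,a), near(a,d), near(d,e), near(f,f), on(d)}
2. move(a)  →  {clear(a), near(a,a), near(a,d), near(d,e), near(f,f), on(d), ready(a)}
3. drop(f,d)  →  {clear(a), marked(f), near(a,a), near(a,d), near(d,e), near(f,f), on(d), ready(a)}
4. move(f)  →  {clear(a), clear(f), near(a,a), near(a,d), near(d,e), near(f,f), on(d), ready(a), ready(f)}
optimal plan length = 4; 4 > 1

No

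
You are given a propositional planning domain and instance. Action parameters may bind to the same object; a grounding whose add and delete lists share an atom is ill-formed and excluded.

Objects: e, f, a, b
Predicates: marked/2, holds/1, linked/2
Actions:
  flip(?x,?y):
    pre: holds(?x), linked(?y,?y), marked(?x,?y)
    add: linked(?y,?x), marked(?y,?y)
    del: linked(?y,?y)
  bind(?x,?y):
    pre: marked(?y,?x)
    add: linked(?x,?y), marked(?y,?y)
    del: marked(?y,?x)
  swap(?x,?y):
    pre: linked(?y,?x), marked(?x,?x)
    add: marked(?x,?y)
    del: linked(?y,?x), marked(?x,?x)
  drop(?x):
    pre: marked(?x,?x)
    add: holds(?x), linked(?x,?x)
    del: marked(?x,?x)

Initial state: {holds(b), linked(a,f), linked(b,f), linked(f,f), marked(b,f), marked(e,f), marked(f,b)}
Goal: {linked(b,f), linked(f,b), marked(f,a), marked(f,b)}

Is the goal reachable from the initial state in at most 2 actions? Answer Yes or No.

Yes

1. flip(b,f)  →  {holds(b), linked(a,f), linked(b,f), linked(f,b), marked(b,f), marked(e,f), marked(f,b), marked(f,f)}
2. swap(f,a)  →  {holds(b), linked(b,f), linked(f,b), marked(b,f), marked(e,f), marked(f,a), marked(f,b)}
optimal plan length = 2; 2 ≤ 2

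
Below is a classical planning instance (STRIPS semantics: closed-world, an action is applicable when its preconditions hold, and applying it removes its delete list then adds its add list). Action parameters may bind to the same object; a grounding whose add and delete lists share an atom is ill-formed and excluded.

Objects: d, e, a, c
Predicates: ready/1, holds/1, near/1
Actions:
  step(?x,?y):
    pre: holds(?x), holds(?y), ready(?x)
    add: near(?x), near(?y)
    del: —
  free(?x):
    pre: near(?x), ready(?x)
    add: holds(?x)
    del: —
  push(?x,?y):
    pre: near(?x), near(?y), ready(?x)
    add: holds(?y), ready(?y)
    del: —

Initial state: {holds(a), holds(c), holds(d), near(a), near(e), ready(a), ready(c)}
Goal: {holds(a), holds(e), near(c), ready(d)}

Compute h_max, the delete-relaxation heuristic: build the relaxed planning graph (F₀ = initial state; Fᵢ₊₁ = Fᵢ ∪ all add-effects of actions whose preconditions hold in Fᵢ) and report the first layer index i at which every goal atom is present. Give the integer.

F0 = init (7 atoms)
F1 = F0 ∪ {holds(e), near(c), near(d), ready(e)}  (11 atoms)
F2 = F1 ∪ {ready(d)}  (12 atoms)
goal ⊆ F2  ⇒  h_max = 2

2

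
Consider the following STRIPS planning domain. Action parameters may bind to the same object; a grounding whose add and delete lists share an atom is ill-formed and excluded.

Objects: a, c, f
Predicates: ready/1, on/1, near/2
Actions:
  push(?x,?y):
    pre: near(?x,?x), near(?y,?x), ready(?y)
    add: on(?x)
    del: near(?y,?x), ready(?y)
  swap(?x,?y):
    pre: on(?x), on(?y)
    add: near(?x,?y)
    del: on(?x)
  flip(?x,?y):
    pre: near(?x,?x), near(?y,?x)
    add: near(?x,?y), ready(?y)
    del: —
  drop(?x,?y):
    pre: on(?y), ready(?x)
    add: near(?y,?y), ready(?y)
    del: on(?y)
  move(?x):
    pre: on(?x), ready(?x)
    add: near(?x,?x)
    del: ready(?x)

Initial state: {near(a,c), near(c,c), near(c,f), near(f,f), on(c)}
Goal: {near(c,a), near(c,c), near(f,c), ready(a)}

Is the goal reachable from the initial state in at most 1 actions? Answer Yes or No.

No

1. flip(c,a)  →  {near(a,c), near(c,a), near(c,c), near(c,f), near(f,f), on(c), ready(a)}
2. flip(f,c)  →  {near(a,c), near(c,a), near(c,c), near(c,f), near(f,c), near(f,f), on(c), ready(a), ready(c)}
optimal plan length = 2; 2 > 1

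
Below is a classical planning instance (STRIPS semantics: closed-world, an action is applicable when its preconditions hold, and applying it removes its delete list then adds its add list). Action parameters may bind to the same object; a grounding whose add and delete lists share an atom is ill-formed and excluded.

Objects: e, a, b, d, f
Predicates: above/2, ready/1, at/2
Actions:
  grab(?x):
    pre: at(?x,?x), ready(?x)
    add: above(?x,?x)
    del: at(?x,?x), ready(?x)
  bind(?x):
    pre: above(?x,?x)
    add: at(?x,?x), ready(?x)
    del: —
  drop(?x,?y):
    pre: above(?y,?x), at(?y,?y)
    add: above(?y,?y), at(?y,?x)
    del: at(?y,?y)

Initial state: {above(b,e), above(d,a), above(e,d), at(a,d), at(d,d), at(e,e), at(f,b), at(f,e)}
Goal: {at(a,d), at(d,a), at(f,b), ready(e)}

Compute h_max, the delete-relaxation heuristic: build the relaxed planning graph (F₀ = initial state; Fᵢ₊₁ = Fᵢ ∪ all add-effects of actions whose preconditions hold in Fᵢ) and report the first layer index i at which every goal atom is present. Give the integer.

F0 = init (8 atoms)
F1 = F0 ∪ {above(d,d), above(e,e), at(d,a), at(e,d)}  (12 atoms)
F2 = F1 ∪ {ready(d), ready(e)}  (14 atoms)
goal ⊆ F2  ⇒  h_max = 2

2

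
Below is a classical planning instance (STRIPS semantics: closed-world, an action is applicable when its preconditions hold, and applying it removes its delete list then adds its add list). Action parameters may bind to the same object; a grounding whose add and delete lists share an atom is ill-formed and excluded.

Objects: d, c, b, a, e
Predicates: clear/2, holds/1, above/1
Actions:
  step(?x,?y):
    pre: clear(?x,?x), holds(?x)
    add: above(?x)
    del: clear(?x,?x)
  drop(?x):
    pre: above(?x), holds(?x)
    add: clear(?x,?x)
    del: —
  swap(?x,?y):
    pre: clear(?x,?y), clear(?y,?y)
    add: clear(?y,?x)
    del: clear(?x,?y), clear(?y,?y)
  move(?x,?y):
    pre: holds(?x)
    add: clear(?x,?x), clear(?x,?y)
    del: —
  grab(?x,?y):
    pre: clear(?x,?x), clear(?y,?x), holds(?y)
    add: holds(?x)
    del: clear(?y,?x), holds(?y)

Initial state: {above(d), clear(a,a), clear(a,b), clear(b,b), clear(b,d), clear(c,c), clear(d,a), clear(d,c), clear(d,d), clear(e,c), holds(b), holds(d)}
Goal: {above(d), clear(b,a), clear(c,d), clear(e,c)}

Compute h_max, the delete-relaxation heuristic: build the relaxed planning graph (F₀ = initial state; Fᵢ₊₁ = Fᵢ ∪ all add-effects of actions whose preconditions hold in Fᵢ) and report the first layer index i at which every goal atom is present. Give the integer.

1

F0 = init (12 atoms)
F1 = F0 ∪ {above(b), clear(a,d), clear(b,a), clear(b,c), clear(b,e), clear(c,d), clear(c,e), clear(d,b), clear(d,e), holds(a), holds(c)}  (23 atoms)
goal ⊆ F1  ⇒  h_max = 1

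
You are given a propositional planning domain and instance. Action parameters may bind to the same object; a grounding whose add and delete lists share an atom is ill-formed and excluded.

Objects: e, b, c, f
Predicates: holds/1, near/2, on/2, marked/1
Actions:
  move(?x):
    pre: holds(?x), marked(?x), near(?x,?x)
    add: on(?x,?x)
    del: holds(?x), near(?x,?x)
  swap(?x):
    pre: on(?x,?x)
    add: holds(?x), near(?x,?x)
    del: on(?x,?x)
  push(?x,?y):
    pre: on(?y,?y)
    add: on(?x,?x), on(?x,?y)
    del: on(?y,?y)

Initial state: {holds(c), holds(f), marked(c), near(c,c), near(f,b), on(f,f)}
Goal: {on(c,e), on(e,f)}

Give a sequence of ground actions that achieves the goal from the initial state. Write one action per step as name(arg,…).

1. push(e,f)  →  {holds(c), holds(f), marked(c), near(c,c), near(f,b), on(e,e), on(e,f)}
2. push(c,e)  →  {holds(c), holds(f), marked(c), near(c,c), near(f,b), on(c,c), on(c,e), on(e,f)}

push(e,f); push(c,e)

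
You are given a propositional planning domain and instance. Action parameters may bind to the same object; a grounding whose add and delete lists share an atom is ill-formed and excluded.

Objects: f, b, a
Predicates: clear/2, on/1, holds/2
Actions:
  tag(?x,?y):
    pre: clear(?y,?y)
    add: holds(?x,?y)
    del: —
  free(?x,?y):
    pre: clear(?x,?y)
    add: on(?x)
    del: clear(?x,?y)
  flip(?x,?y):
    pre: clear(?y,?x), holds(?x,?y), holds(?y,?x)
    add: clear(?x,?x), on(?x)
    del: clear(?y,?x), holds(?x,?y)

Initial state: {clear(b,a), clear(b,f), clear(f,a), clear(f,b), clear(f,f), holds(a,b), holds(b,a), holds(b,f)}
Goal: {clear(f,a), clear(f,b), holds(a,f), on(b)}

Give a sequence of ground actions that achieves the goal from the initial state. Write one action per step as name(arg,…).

1. tag(a,f)  →  {clear(b,a), clear(b,f), clear(f,a), clear(f,b), clear(f,f), holds(a,b), holds(a,f), holds(b,a), holds(b,f)}
2. free(b,f)  →  {clear(b,a), clear(f,a), clear(f,b), clear(f,f), holds(a,b), holds(a,f), holds(b,a), holds(b,f), on(b)}

tag(a,f); free(b,f)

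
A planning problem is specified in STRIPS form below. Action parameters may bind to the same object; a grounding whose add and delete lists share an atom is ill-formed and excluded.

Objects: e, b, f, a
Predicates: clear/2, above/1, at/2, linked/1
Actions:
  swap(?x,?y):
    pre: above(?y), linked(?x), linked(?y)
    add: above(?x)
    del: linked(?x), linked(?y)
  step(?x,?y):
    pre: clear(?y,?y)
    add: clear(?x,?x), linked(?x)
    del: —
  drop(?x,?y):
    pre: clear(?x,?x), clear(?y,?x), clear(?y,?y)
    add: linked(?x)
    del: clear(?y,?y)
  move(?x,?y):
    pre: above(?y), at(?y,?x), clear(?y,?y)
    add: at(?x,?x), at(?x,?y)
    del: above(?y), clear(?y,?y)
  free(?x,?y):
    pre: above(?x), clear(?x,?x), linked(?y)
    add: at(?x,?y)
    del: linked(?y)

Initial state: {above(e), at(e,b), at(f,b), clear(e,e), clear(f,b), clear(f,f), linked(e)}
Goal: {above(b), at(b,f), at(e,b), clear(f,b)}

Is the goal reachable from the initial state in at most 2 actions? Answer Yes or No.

No

1. step(b,e)  →  {above(e), at(e,b), at(f,b), clear(b,b), clear(e,e), clear(f,b), clear(f,f), linked(b), linked(e)}
2. swap(b,e)  →  {above(b), above(e), at(e,b), at(f,b), clear(b,b), clear(e,e), clear(f,b), clear(f,f)}
3. step(f,e)  →  {above(b), above(e), at(e,b), at(f,b), clear(b,b), clear(e,e), clear(f,b), clear(f,f), linked(f)}
4. free(b,f)  →  {above(b), above(e), at(b,f), at(e,b), at(f,b), clear(b,b), clear(e,e), clear(f,b), clear(f,f)}
optimal plan length = 4; 4 > 2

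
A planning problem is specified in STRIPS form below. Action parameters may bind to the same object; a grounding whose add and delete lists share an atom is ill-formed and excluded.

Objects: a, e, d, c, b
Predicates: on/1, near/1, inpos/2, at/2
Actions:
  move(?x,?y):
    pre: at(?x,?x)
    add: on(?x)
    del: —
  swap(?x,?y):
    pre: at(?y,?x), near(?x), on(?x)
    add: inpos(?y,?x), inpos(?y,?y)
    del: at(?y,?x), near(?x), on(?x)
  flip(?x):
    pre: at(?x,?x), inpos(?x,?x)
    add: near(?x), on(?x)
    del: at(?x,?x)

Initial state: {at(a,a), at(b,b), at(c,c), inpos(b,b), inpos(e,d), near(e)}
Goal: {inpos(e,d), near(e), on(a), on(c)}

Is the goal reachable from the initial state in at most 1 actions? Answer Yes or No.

No

1. move(a,a)  →  {at(a,a), at(b,b), at(c,c), inpos(b,b), inpos(e,d), near(e), on(a)}
2. move(c,a)  →  {at(a,a), at(b,b), at(c,c), inpos(b,b), inpos(e,d), near(e), on(a), on(c)}
optimal plan length = 2; 2 > 1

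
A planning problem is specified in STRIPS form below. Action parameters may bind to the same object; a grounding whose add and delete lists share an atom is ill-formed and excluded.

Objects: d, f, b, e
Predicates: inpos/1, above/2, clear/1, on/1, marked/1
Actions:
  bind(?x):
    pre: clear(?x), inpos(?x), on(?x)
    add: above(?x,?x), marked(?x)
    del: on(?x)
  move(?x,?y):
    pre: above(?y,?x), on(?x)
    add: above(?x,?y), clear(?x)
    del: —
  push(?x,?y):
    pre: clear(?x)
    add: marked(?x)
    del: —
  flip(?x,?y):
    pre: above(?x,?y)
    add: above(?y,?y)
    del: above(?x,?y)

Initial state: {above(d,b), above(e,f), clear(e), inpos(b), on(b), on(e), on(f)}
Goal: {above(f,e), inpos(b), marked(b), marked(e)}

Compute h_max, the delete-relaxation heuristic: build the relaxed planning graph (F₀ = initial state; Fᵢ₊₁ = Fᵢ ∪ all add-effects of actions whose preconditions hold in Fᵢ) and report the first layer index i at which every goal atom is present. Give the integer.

2

F0 = init (7 atoms)
F1 = F0 ∪ {above(b,b), above(b,d), above(f,e), above(f,f), clear(b), clear(f), marked(e)}  (14 atoms)
F2 = F1 ∪ {above(d,d), above(e,e), marked(b), marked(f)}  (18 atoms)
goal ⊆ F2  ⇒  h_max = 2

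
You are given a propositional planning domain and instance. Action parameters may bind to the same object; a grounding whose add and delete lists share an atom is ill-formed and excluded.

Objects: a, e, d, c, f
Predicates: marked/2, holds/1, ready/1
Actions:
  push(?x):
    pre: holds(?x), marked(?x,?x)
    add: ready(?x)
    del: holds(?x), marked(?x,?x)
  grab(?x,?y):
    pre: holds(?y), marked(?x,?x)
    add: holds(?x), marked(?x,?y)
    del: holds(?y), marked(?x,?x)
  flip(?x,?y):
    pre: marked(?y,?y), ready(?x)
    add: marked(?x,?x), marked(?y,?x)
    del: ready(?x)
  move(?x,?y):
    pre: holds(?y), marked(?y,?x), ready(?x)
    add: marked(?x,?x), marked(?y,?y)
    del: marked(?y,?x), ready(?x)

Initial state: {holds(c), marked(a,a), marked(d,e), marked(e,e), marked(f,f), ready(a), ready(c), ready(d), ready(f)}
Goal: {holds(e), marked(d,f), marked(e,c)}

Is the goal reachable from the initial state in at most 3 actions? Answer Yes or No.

Yes

1. grab(e,c)  →  {holds(e), marked(a,a), marked(d,e), marked(e,c), marked(f,f), ready(a), ready(c), ready(d), ready(f)}
2. flip(d,a)  →  {holds(e), marked(a,a), marked(a,d), marked(d,d), marked(d,e), marked(e,c), marked(f,f), ready(a), ready(c), ready(f)}
3. flip(f,d)  →  {holds(e), marked(a,a), marked(a,d), marked(d,d), marked(d,e), marked(d,f), marked(e,c), marked(f,f), ready(a), ready(c)}
optimal plan length = 3; 3 ≤ 3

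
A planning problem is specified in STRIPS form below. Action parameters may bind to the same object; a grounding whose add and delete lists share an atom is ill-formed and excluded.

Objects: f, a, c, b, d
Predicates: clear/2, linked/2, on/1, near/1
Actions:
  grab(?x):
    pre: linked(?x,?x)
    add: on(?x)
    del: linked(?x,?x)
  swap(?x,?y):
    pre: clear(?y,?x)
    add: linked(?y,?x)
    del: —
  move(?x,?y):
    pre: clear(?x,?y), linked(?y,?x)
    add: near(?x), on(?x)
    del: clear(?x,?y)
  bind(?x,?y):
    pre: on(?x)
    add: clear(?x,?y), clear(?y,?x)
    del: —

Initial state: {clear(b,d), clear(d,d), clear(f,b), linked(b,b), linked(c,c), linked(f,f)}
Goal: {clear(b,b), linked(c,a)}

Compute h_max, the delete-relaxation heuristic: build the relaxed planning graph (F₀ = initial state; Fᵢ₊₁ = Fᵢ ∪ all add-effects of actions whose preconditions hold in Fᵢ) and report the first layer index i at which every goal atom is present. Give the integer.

F0 = init (6 atoms)
F1 = F0 ∪ {linked(b,d), linked(d,d), linked(f,b), on(b), on(c), on(f)}  (12 atoms)
F2 = F1 ∪ {clear(a,b), clear(a,c), clear(a,f), clear(b,a), clear(b,b), clear(b,c), clear(b,f), clear(c,a), clear(c,b), clear(c,c), clear(c,d), clear(c,f), clear(d,b), clear(d,c), clear(d,f), clear(f,a), clear(f,c), clear(f,d), clear(f,f), near(d), on(d)}  (33 atoms)
F3 = F2 ∪ {clear(a,d), clear(d,a), linked(a,b), linked(a,c), linked(a,f), linked(b,a), linked(b,c), linked(b,f), linked(c,a), linked(c,b), linked(c,d), linked(c,f), linked(d,b), linked(d,c), linked(d,f), linked(f,a), linked(f,c), linked(f,d), near(b), near(c), near(f)}  (54 atoms)
goal ⊆ F3  ⇒  h_max = 3

3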